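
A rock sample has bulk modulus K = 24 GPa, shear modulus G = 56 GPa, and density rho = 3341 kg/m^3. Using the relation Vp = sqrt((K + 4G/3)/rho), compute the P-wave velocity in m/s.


First compute the effective modulus:
K + 4G/3 = 24e9 + 4*56e9/3 = 98666666666.67 Pa
Then divide by density:
98666666666.67 / 3341 = 29532076.2247 Pa/(kg/m^3)
Take the square root:
Vp = sqrt(29532076.2247) = 5434.34 m/s

5434.34


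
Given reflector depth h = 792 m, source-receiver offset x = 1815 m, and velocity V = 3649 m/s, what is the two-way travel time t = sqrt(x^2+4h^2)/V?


x^2 + 4h^2 = 1815^2 + 4*792^2 = 3294225 + 2509056 = 5803281
sqrt(5803281) = 2409.0
t = 2409.0 / 3649 = 0.6602 s

0.6602


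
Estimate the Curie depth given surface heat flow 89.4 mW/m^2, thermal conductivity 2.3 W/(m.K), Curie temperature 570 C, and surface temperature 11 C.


T_Curie - T_surf = 570 - 11 = 559 C
Convert q to W/m^2: 89.4 mW/m^2 = 0.0894 W/m^2
d = 559 * 2.3 / 0.0894 = 14381.43 m

14381.43


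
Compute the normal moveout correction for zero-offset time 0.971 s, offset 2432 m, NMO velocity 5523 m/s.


x/Vnmo = 2432/5523 = 0.44034
(x/Vnmo)^2 = 0.1939
t0^2 = 0.942841
sqrt(0.942841 + 0.1939) = 1.06618
dt = 1.06618 - 0.971 = 0.09518

0.09518


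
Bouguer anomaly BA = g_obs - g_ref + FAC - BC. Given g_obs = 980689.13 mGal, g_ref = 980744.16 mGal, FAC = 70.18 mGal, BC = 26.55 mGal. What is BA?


BA = g_obs - g_ref + FAC - BC
= 980689.13 - 980744.16 + 70.18 - 26.55
= -11.4 mGal

-11.4


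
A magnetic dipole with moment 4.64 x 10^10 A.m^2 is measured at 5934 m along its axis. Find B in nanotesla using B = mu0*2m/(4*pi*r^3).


m = 4.64 x 10^10 = 46400000000 A.m^2
2m = 92800000000 A.m^2
r^3 = 5934^3 = 208950120504
B = (4pi*10^-7) * 92800000000 / (4*pi * 208950120504) * 1e9
= 116615.919301 / 2625744654168.27 * 1e9
= 44.4125 nT

44.4125


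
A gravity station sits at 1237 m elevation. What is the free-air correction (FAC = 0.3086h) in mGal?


FAC = 0.3086 * h
= 0.3086 * 1237
= 381.7382 mGal

381.7382


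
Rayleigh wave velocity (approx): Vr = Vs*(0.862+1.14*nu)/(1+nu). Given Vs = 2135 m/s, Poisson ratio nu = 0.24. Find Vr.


Numerator factor = 0.862 + 1.14*0.24 = 1.1356
Denominator = 1 + 0.24 = 1.24
Vr = 2135 * 1.1356 / 1.24 = 1955.25 m/s

1955.25


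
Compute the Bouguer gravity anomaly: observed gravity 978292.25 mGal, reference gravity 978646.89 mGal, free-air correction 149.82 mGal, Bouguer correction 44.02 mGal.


BA = g_obs - g_ref + FAC - BC
= 978292.25 - 978646.89 + 149.82 - 44.02
= -248.84 mGal

-248.84


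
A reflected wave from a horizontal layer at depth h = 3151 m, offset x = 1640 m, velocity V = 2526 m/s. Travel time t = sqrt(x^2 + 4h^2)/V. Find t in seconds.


x^2 + 4h^2 = 1640^2 + 4*3151^2 = 2689600 + 39715204 = 42404804
sqrt(42404804) = 6511.8971
t = 6511.8971 / 2526 = 2.5779 s

2.5779


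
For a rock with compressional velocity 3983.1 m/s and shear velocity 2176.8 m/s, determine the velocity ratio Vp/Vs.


Vp/Vs = 3983.1 / 2176.8
= 1.8298

1.8298


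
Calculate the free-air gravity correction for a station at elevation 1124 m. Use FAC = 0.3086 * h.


FAC = 0.3086 * h
= 0.3086 * 1124
= 346.8664 mGal

346.8664


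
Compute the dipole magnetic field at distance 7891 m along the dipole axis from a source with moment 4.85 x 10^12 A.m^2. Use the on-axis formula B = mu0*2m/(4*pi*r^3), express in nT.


m = 4.85 x 10^12 = 4850000000000 A.m^2
2m = 9700000000000 A.m^2
r^3 = 7891^3 = 491355848971
B = (4pi*10^-7) * 9700000000000 / (4*pi * 491355848971) * 1e9
= 12189379.495928 / 6174559701702.68 * 1e9
= 1974.1293 nT

1974.1293


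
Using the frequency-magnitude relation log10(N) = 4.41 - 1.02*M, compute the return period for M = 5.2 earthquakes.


log10(N) = 4.41 - 1.02*5.2 = -0.894
N = 10^-0.894 = 0.127644
T = 1/N = 1/0.127644 = 7.8343 years

7.8343


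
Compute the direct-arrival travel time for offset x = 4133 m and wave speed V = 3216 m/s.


t = x / V
= 4133 / 3216
= 1.2851 s

1.2851


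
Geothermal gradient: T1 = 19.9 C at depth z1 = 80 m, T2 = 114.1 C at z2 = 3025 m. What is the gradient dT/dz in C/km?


dT = 114.1 - 19.9 = 94.2 C
dz = 3025 - 80 = 2945 m
gradient = dT/dz * 1000 = 94.2/2945 * 1000 = 31.9864 C/km

31.9864


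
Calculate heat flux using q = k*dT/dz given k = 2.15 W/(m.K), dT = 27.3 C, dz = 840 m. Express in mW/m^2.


q = k * dT / dz * 1000
= 2.15 * 27.3 / 840 * 1000
= 0.069875 * 1000
= 69.875 mW/m^2

69.875


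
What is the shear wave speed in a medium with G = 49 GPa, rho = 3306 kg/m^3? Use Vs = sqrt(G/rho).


Convert G to Pa: G = 49e9 Pa
Compute G/rho = 49e9 / 3306 = 14821536.6001
Vs = sqrt(14821536.6001) = 3849.87 m/s

3849.87


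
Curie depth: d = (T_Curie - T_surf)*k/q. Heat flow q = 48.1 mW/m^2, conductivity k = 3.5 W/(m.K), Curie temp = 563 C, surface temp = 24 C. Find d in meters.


T_Curie - T_surf = 563 - 24 = 539 C
Convert q to W/m^2: 48.1 mW/m^2 = 0.0481 W/m^2
d = 539 * 3.5 / 0.0481 = 39220.37 m

39220.37


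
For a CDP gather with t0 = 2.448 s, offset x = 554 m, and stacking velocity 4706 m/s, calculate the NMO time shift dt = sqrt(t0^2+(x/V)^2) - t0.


x/Vnmo = 554/4706 = 0.117722
(x/Vnmo)^2 = 0.013858
t0^2 = 5.992704
sqrt(5.992704 + 0.013858) = 2.450829
dt = 2.450829 - 2.448 = 0.002829

0.002829


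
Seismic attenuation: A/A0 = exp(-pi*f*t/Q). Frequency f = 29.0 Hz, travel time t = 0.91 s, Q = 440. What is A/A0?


pi*f*t/Q = pi*29.0*0.91/440 = 0.188424
A/A0 = exp(-0.188424) = 0.828263

0.828263


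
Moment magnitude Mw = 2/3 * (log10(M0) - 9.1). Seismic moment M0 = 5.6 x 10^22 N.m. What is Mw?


log10(M0) = log10(5.6 x 10^22) = 22.7482
Mw = 2/3 * (22.7482 - 9.1)
= 2/3 * 13.6482
= 9.1

9.1


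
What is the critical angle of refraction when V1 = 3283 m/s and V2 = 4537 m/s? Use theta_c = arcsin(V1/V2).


V1/V2 = 3283/4537 = 0.723606
theta_c = arcsin(0.723606) = 46.353 degrees

46.353


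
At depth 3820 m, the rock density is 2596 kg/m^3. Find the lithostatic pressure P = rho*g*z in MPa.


P = rho * g * z / 1e6
= 2596 * 9.81 * 3820 / 1e6
= 97283023.2 / 1e6
= 97.283 MPa

97.283


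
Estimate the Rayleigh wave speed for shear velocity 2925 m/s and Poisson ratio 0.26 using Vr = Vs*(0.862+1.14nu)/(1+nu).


Numerator factor = 0.862 + 1.14*0.26 = 1.1584
Denominator = 1 + 0.26 = 1.26
Vr = 2925 * 1.1584 / 1.26 = 2689.14 m/s

2689.14


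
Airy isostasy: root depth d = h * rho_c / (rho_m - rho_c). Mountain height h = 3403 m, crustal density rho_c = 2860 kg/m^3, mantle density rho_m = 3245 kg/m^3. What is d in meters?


rho_m - rho_c = 3245 - 2860 = 385
d = 3403 * 2860 / 385
= 9732580 / 385
= 25279.43 m

25279.43


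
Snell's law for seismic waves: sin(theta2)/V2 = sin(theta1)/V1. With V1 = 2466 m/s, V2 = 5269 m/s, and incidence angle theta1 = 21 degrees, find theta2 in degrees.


sin(theta1) = sin(21 deg) = 0.358368
sin(theta2) = V2/V1 * sin(theta1) = 5269/2466 * 0.358368 = 0.76571
theta2 = arcsin(0.76571) = 49.9702 degrees

49.9702


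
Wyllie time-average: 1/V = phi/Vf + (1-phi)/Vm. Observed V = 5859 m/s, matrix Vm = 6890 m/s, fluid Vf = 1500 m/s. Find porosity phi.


1/V - 1/Vm = 1/5859 - 1/6890 = 2.554e-05
1/Vf - 1/Vm = 1/1500 - 1/6890 = 0.00052153
phi = 2.554e-05 / 0.00052153 = 0.049

0.049


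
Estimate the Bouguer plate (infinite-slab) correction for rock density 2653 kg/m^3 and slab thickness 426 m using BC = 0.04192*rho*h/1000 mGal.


BC = 0.04192 * rho * h / 1000
= 0.04192 * 2653 * 426 / 1000
= 47.3771 mGal

47.3771


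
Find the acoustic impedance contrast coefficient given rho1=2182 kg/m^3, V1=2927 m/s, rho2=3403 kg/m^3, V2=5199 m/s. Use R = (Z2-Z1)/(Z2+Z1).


Z1 = 2182 * 2927 = 6386714
Z2 = 3403 * 5199 = 17692197
R = (17692197 - 6386714) / (17692197 + 6386714) = 11305483 / 24078911 = 0.4695

0.4695


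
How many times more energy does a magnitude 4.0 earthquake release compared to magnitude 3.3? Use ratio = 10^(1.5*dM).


M2 - M1 = 4.0 - 3.3 = 0.7
1.5 * 0.7 = 1.05
ratio = 10^1.05 = 11.22

11.22


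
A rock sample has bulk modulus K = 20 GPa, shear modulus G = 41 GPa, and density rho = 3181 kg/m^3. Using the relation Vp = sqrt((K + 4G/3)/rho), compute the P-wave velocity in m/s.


First compute the effective modulus:
K + 4G/3 = 20e9 + 4*41e9/3 = 74666666666.67 Pa
Then divide by density:
74666666666.67 / 3181 = 23472702.5045 Pa/(kg/m^3)
Take the square root:
Vp = sqrt(23472702.5045) = 4844.86 m/s

4844.86


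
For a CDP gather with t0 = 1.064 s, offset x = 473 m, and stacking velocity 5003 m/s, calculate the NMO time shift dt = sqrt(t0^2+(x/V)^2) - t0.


x/Vnmo = 473/5003 = 0.094543
(x/Vnmo)^2 = 0.008938
t0^2 = 1.132096
sqrt(1.132096 + 0.008938) = 1.068192
dt = 1.068192 - 1.064 = 0.004192

0.004192


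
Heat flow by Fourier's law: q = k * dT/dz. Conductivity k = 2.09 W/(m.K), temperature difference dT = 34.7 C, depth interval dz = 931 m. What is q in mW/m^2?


q = k * dT / dz * 1000
= 2.09 * 34.7 / 931 * 1000
= 0.077898 * 1000
= 77.898 mW/m^2

77.898


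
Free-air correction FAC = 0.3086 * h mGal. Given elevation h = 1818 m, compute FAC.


FAC = 0.3086 * h
= 0.3086 * 1818
= 561.0348 mGal

561.0348


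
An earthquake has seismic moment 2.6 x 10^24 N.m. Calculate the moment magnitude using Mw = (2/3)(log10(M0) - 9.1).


log10(M0) = log10(2.6 x 10^24) = 24.415
Mw = 2/3 * (24.415 - 9.1)
= 2/3 * 15.315
= 10.21

10.21


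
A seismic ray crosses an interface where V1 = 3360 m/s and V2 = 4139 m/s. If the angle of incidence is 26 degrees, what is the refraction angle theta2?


sin(theta1) = sin(26 deg) = 0.438371
sin(theta2) = V2/V1 * sin(theta1) = 4139/3360 * 0.438371 = 0.540005
theta2 = arcsin(0.540005) = 32.684 degrees

32.684


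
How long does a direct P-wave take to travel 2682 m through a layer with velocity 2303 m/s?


t = x / V
= 2682 / 2303
= 1.1646 s

1.1646


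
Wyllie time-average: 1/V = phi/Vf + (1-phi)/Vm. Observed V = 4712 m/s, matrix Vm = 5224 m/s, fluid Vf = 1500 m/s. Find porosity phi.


1/V - 1/Vm = 1/4712 - 1/5224 = 2.08e-05
1/Vf - 1/Vm = 1/1500 - 1/5224 = 0.00047524
phi = 2.08e-05 / 0.00047524 = 0.0438

0.0438


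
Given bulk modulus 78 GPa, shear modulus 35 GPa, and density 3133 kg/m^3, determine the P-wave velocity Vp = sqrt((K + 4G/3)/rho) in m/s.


First compute the effective modulus:
K + 4G/3 = 78e9 + 4*35e9/3 = 124666666666.67 Pa
Then divide by density:
124666666666.67 / 3133 = 39791467.1774 Pa/(kg/m^3)
Take the square root:
Vp = sqrt(39791467.1774) = 6308.05 m/s

6308.05


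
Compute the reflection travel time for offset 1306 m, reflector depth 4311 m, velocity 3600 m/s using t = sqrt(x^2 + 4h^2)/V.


x^2 + 4h^2 = 1306^2 + 4*4311^2 = 1705636 + 74338884 = 76044520
sqrt(76044520) = 8720.3509
t = 8720.3509 / 3600 = 2.4223 s

2.4223


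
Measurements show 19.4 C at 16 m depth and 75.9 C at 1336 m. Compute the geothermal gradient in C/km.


dT = 75.9 - 19.4 = 56.5 C
dz = 1336 - 16 = 1320 m
gradient = dT/dz * 1000 = 56.5/1320 * 1000 = 42.803 C/km

42.803


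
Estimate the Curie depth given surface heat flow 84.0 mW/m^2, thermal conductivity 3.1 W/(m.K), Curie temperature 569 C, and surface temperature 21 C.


T_Curie - T_surf = 569 - 21 = 548 C
Convert q to W/m^2: 84.0 mW/m^2 = 0.084 W/m^2
d = 548 * 3.1 / 0.084 = 20223.81 m

20223.81


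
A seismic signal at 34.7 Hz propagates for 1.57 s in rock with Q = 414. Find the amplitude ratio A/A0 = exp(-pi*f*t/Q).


pi*f*t/Q = pi*34.7*1.57/414 = 0.413408
A/A0 = exp(-0.413408) = 0.661393

0.661393


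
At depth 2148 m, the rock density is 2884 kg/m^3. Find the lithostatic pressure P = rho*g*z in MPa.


P = rho * g * z / 1e6
= 2884 * 9.81 * 2148 / 1e6
= 60771301.92 / 1e6
= 60.7713 MPa

60.7713


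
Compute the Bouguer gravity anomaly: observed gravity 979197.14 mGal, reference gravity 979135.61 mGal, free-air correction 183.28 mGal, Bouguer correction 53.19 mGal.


BA = g_obs - g_ref + FAC - BC
= 979197.14 - 979135.61 + 183.28 - 53.19
= 191.62 mGal

191.62


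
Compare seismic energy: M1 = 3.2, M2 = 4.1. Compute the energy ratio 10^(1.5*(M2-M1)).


M2 - M1 = 4.1 - 3.2 = 0.9
1.5 * 0.9 = 1.35
ratio = 10^1.35 = 22.39

22.39


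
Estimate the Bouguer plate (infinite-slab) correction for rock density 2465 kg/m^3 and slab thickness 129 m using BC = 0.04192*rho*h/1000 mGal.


BC = 0.04192 * rho * h / 1000
= 0.04192 * 2465 * 129 / 1000
= 13.3299 mGal

13.3299


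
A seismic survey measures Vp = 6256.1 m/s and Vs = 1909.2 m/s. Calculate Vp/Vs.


Vp/Vs = 6256.1 / 1909.2
= 3.2768

3.2768


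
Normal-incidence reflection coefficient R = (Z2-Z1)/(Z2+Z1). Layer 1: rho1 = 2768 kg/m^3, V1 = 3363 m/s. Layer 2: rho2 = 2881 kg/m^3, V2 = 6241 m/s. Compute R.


Z1 = 2768 * 3363 = 9308784
Z2 = 2881 * 6241 = 17980321
R = (17980321 - 9308784) / (17980321 + 9308784) = 8671537 / 27289105 = 0.3178

0.3178


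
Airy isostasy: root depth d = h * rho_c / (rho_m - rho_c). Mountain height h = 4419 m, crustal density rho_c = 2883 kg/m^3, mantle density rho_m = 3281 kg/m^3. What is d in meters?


rho_m - rho_c = 3281 - 2883 = 398
d = 4419 * 2883 / 398
= 12739977 / 398
= 32009.99 m

32009.99


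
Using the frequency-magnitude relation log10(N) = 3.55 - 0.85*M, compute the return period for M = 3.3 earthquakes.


log10(N) = 3.55 - 0.85*3.3 = 0.745
N = 10^0.745 = 5.559043
T = 1/N = 1/5.559043 = 0.1799 years

0.1799


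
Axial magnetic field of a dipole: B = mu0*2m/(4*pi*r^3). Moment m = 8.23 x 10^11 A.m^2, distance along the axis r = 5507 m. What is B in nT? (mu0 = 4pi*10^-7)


m = 8.23 x 10^11 = 823000000000 A.m^2
2m = 1646000000000 A.m^2
r^3 = 5507^3 = 167011058843
B = (4pi*10^-7) * 1646000000000 / (4*pi * 167011058843) * 1e9
= 2068424.603124 / 2098722862117.69 * 1e9
= 985.5635 nT

985.5635


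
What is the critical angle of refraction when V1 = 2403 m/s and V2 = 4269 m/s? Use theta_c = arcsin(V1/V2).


V1/V2 = 2403/4269 = 0.562895
theta_c = arcsin(0.562895) = 34.2563 degrees

34.2563


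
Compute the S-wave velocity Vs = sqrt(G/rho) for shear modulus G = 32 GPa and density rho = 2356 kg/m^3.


Convert G to Pa: G = 32e9 Pa
Compute G/rho = 32e9 / 2356 = 13582342.9542
Vs = sqrt(13582342.9542) = 3685.42 m/s

3685.42


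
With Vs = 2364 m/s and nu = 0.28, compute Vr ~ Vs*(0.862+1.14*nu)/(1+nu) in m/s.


Numerator factor = 0.862 + 1.14*0.28 = 1.1812
Denominator = 1 + 0.28 = 1.28
Vr = 2364 * 1.1812 / 1.28 = 2181.53 m/s

2181.53


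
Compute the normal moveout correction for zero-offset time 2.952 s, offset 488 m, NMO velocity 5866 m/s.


x/Vnmo = 488/5866 = 0.083191
(x/Vnmo)^2 = 0.006921
t0^2 = 8.714304
sqrt(8.714304 + 0.006921) = 2.953172
dt = 2.953172 - 2.952 = 0.001172

0.001172


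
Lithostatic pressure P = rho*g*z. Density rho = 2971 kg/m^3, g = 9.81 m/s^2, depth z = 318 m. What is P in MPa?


P = rho * g * z / 1e6
= 2971 * 9.81 * 318 / 1e6
= 9268272.18 / 1e6
= 9.2683 MPa

9.2683


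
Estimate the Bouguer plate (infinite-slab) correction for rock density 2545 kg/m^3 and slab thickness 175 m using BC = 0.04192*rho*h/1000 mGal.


BC = 0.04192 * rho * h / 1000
= 0.04192 * 2545 * 175 / 1000
= 18.6701 mGal

18.6701


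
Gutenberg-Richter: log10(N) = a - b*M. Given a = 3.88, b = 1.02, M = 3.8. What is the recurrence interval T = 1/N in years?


log10(N) = 3.88 - 1.02*3.8 = 0.004
N = 10^0.004 = 1.009253
T = 1/N = 1/1.009253 = 0.9908 years

0.9908


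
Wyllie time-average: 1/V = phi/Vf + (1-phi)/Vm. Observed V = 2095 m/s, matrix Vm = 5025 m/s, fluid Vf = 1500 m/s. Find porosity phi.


1/V - 1/Vm = 1/2095 - 1/5025 = 0.00027832
1/Vf - 1/Vm = 1/1500 - 1/5025 = 0.00046766
phi = 0.00027832 / 0.00046766 = 0.5951

0.5951


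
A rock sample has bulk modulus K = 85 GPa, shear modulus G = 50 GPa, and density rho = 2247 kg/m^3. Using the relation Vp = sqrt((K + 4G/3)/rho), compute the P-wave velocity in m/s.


First compute the effective modulus:
K + 4G/3 = 85e9 + 4*50e9/3 = 151666666666.67 Pa
Then divide by density:
151666666666.67 / 2247 = 67497403.946 Pa/(kg/m^3)
Take the square root:
Vp = sqrt(67497403.946) = 8215.68 m/s

8215.68


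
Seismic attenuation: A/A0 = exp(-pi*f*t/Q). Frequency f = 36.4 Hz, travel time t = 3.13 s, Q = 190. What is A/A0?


pi*f*t/Q = pi*36.4*3.13/190 = 1.883831
A/A0 = exp(-1.883831) = 0.152007

0.152007


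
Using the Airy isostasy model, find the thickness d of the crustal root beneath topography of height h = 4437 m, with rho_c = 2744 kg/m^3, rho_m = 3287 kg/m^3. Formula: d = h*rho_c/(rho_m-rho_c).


rho_m - rho_c = 3287 - 2744 = 543
d = 4437 * 2744 / 543
= 12175128 / 543
= 22421.97 m

22421.97


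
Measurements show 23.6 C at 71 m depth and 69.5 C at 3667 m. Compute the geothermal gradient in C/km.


dT = 69.5 - 23.6 = 45.9 C
dz = 3667 - 71 = 3596 m
gradient = dT/dz * 1000 = 45.9/3596 * 1000 = 12.7642 C/km

12.7642


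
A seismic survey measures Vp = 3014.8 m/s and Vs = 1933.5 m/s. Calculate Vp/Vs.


Vp/Vs = 3014.8 / 1933.5
= 1.5592

1.5592


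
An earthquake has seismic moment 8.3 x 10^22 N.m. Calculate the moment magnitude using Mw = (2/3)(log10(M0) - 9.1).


log10(M0) = log10(8.3 x 10^22) = 22.9191
Mw = 2/3 * (22.9191 - 9.1)
= 2/3 * 13.8191
= 9.21

9.21


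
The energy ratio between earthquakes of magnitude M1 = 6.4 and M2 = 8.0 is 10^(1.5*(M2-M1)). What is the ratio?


M2 - M1 = 8.0 - 6.4 = 1.6
1.5 * 1.6 = 2.4
ratio = 10^2.4 = 251.19

251.19


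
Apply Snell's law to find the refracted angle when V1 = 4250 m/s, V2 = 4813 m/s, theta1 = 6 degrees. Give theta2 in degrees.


sin(theta1) = sin(6 deg) = 0.104528
sin(theta2) = V2/V1 * sin(theta1) = 4813/4250 * 0.104528 = 0.118375
theta2 = arcsin(0.118375) = 6.7984 degrees

6.7984


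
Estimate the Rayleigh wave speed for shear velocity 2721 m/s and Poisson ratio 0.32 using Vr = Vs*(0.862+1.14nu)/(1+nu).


Numerator factor = 0.862 + 1.14*0.32 = 1.2268
Denominator = 1 + 0.32 = 1.32
Vr = 2721 * 1.2268 / 1.32 = 2528.88 m/s

2528.88


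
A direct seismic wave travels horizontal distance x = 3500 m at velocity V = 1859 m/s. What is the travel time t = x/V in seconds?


t = x / V
= 3500 / 1859
= 1.8827 s

1.8827


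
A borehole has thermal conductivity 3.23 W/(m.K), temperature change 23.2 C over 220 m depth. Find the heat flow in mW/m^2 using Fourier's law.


q = k * dT / dz * 1000
= 3.23 * 23.2 / 220 * 1000
= 0.340618 * 1000
= 340.6182 mW/m^2

340.6182


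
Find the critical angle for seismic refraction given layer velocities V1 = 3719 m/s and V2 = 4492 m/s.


V1/V2 = 3719/4492 = 0.827916
theta_c = arcsin(0.827916) = 55.8853 degrees

55.8853


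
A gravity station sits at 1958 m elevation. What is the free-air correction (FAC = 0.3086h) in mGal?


FAC = 0.3086 * h
= 0.3086 * 1958
= 604.2388 mGal

604.2388


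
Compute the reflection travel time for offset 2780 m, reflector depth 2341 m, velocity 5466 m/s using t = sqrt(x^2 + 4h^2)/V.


x^2 + 4h^2 = 2780^2 + 4*2341^2 = 7728400 + 21921124 = 29649524
sqrt(29649524) = 5445.1376
t = 5445.1376 / 5466 = 0.9962 s

0.9962


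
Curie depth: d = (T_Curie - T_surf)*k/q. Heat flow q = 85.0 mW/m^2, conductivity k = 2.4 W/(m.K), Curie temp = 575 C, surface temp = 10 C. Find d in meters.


T_Curie - T_surf = 575 - 10 = 565 C
Convert q to W/m^2: 85.0 mW/m^2 = 0.085 W/m^2
d = 565 * 2.4 / 0.085 = 15952.94 m

15952.94


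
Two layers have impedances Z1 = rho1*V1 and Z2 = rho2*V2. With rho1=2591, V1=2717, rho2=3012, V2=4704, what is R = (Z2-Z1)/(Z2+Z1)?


Z1 = 2591 * 2717 = 7039747
Z2 = 3012 * 4704 = 14168448
R = (14168448 - 7039747) / (14168448 + 7039747) = 7128701 / 21208195 = 0.3361

0.3361


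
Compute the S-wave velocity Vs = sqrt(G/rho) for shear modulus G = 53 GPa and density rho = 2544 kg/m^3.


Convert G to Pa: G = 53e9 Pa
Compute G/rho = 53e9 / 2544 = 20833333.3333
Vs = sqrt(20833333.3333) = 4564.35 m/s

4564.35


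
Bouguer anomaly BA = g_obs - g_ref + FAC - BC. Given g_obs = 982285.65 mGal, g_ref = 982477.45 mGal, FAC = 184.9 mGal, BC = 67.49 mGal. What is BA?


BA = g_obs - g_ref + FAC - BC
= 982285.65 - 982477.45 + 184.9 - 67.49
= -74.39 mGal

-74.39


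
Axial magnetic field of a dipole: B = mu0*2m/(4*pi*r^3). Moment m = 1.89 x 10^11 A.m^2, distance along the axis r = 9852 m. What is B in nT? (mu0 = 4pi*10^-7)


m = 1.89 x 10^11 = 189000000000 A.m^2
2m = 378000000000 A.m^2
r^3 = 9852^3 = 956253878208
B = (4pi*10^-7) * 378000000000 / (4*pi * 956253878208) * 1e9
= 475008.809223 / 12016640634980.01 * 1e9
= 39.5293 nT

39.5293


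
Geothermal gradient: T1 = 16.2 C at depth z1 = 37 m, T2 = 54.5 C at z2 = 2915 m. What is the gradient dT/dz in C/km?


dT = 54.5 - 16.2 = 38.3 C
dz = 2915 - 37 = 2878 m
gradient = dT/dz * 1000 = 38.3/2878 * 1000 = 13.3079 C/km

13.3079


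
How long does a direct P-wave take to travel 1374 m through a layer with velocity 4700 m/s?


t = x / V
= 1374 / 4700
= 0.2923 s

0.2923


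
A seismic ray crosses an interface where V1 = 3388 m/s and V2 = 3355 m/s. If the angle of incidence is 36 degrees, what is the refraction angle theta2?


sin(theta1) = sin(36 deg) = 0.587785
sin(theta2) = V2/V1 * sin(theta1) = 3355/3388 * 0.587785 = 0.58206
theta2 = arcsin(0.58206) = 35.5956 degrees

35.5956


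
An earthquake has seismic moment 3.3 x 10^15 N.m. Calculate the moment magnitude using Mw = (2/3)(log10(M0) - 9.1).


log10(M0) = log10(3.3 x 10^15) = 15.5185
Mw = 2/3 * (15.5185 - 9.1)
= 2/3 * 6.4185
= 4.28

4.28


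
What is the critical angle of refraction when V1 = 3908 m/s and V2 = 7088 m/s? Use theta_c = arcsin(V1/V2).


V1/V2 = 3908/7088 = 0.551354
theta_c = arcsin(0.551354) = 33.46 degrees

33.46


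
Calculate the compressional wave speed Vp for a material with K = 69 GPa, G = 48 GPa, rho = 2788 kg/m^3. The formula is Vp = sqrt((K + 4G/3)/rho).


First compute the effective modulus:
K + 4G/3 = 69e9 + 4*48e9/3 = 133000000000.0 Pa
Then divide by density:
133000000000.0 / 2788 = 47704447.6327 Pa/(kg/m^3)
Take the square root:
Vp = sqrt(47704447.6327) = 6906.84 m/s

6906.84


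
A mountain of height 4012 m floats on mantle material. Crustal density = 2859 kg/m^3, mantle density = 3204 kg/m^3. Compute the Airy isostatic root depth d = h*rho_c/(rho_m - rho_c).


rho_m - rho_c = 3204 - 2859 = 345
d = 4012 * 2859 / 345
= 11470308 / 345
= 33247.27 m

33247.27


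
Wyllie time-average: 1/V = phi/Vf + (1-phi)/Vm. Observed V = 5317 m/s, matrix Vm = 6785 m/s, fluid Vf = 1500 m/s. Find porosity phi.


1/V - 1/Vm = 1/5317 - 1/6785 = 4.069e-05
1/Vf - 1/Vm = 1/1500 - 1/6785 = 0.00051928
phi = 4.069e-05 / 0.00051928 = 0.0784

0.0784


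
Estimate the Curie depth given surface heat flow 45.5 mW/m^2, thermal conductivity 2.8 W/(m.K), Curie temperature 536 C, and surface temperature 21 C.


T_Curie - T_surf = 536 - 21 = 515 C
Convert q to W/m^2: 45.5 mW/m^2 = 0.0455 W/m^2
d = 515 * 2.8 / 0.0455 = 31692.31 m

31692.31


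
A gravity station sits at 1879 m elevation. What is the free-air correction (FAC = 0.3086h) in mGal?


FAC = 0.3086 * h
= 0.3086 * 1879
= 579.8594 mGal

579.8594


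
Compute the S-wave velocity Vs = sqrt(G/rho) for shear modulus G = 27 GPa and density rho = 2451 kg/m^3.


Convert G to Pa: G = 27e9 Pa
Compute G/rho = 27e9 / 2451 = 11015911.8727
Vs = sqrt(11015911.8727) = 3319.02 m/s

3319.02


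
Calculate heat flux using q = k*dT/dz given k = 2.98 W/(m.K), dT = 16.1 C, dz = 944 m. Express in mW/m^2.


q = k * dT / dz * 1000
= 2.98 * 16.1 / 944 * 1000
= 0.050824 * 1000
= 50.8242 mW/m^2

50.8242


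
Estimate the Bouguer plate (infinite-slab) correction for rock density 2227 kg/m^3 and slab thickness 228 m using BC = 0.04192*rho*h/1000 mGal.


BC = 0.04192 * rho * h / 1000
= 0.04192 * 2227 * 228 / 1000
= 21.2851 mGal

21.2851


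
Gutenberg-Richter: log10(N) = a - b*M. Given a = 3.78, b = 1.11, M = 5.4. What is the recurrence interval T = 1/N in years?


log10(N) = 3.78 - 1.11*5.4 = -2.214
N = 10^-2.214 = 0.006109
T = 1/N = 1/0.006109 = 163.6817 years

163.6817


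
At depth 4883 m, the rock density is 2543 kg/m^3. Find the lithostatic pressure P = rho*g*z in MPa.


P = rho * g * z / 1e6
= 2543 * 9.81 * 4883 / 1e6
= 121815370.89 / 1e6
= 121.8154 MPa

121.8154


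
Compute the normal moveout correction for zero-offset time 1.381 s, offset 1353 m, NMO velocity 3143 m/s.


x/Vnmo = 1353/3143 = 0.43048
(x/Vnmo)^2 = 0.185313
t0^2 = 1.907161
sqrt(1.907161 + 0.185313) = 1.446539
dt = 1.446539 - 1.381 = 0.065539

0.065539


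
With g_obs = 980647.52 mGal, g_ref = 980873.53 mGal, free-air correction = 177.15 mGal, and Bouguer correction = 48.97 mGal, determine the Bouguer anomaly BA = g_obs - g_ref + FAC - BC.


BA = g_obs - g_ref + FAC - BC
= 980647.52 - 980873.53 + 177.15 - 48.97
= -97.83 mGal

-97.83


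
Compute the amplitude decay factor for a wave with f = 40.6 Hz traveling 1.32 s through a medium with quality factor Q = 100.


pi*f*t/Q = pi*40.6*1.32/100 = 1.683642
A/A0 = exp(-1.683642) = 0.185696

0.185696


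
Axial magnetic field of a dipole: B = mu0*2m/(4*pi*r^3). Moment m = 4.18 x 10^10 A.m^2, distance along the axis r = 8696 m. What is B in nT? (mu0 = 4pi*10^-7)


m = 4.18 x 10^10 = 41800000000 A.m^2
2m = 83600000000 A.m^2
r^3 = 8696^3 = 657595137536
B = (4pi*10^-7) * 83600000000 / (4*pi * 657595137536) * 1e9
= 105054.858336 / 8263584212477.87 * 1e9
= 12.713 nT

12.713


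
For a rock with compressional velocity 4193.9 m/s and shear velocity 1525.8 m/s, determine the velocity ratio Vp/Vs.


Vp/Vs = 4193.9 / 1525.8
= 2.7487

2.7487


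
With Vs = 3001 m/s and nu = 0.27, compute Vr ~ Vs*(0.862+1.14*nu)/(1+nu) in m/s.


Numerator factor = 0.862 + 1.14*0.27 = 1.1698
Denominator = 1 + 0.27 = 1.27
Vr = 3001 * 1.1698 / 1.27 = 2764.23 m/s

2764.23


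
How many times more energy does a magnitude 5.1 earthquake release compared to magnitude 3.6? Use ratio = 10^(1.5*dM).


M2 - M1 = 5.1 - 3.6 = 1.5
1.5 * 1.5 = 2.25
ratio = 10^2.25 = 177.83

177.83


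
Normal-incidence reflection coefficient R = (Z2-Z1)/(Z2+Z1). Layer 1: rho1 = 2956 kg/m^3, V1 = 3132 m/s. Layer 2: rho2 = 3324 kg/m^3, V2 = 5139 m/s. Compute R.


Z1 = 2956 * 3132 = 9258192
Z2 = 3324 * 5139 = 17082036
R = (17082036 - 9258192) / (17082036 + 9258192) = 7823844 / 26340228 = 0.297

0.297


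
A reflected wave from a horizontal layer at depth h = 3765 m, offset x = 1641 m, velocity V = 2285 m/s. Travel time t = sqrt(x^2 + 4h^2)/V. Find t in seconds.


x^2 + 4h^2 = 1641^2 + 4*3765^2 = 2692881 + 56700900 = 59393781
sqrt(59393781) = 7706.7361
t = 7706.7361 / 2285 = 3.3728 s

3.3728


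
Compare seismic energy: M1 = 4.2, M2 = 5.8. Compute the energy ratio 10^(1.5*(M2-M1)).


M2 - M1 = 5.8 - 4.2 = 1.6
1.5 * 1.6 = 2.4
ratio = 10^2.4 = 251.19

251.19


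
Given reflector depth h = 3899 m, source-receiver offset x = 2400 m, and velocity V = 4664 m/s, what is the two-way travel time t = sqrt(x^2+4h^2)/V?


x^2 + 4h^2 = 2400^2 + 4*3899^2 = 5760000 + 60808804 = 66568804
sqrt(66568804) = 8158.9708
t = 8158.9708 / 4664 = 1.7494 s

1.7494


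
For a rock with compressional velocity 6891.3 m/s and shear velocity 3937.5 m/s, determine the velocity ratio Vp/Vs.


Vp/Vs = 6891.3 / 3937.5
= 1.7502

1.7502


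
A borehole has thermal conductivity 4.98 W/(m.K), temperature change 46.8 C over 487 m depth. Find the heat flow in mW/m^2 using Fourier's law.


q = k * dT / dz * 1000
= 4.98 * 46.8 / 487 * 1000
= 0.478571 * 1000
= 478.5708 mW/m^2

478.5708


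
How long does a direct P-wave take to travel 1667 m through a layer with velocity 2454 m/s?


t = x / V
= 1667 / 2454
= 0.6793 s

0.6793


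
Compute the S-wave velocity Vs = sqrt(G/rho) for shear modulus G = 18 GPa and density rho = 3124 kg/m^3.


Convert G to Pa: G = 18e9 Pa
Compute G/rho = 18e9 / 3124 = 5761843.79
Vs = sqrt(5761843.79) = 2400.38 m/s

2400.38


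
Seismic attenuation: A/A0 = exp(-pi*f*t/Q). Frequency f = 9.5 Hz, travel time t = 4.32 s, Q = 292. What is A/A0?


pi*f*t/Q = pi*9.5*4.32/292 = 0.441544
A/A0 = exp(-0.441544) = 0.643043

0.643043


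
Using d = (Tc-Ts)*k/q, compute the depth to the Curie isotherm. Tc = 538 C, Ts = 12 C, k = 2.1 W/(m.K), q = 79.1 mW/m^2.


T_Curie - T_surf = 538 - 12 = 526 C
Convert q to W/m^2: 79.1 mW/m^2 = 0.0791 W/m^2
d = 526 * 2.1 / 0.0791 = 13964.6 m

13964.6


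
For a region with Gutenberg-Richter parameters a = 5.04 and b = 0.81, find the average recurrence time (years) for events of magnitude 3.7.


log10(N) = 5.04 - 0.81*3.7 = 2.043
N = 10^2.043 = 110.407862
T = 1/N = 1/110.407862 = 0.0091 years

0.0091


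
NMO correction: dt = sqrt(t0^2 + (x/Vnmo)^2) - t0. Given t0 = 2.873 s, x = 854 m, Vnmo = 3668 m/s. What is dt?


x/Vnmo = 854/3668 = 0.232824
(x/Vnmo)^2 = 0.054207
t0^2 = 8.254129
sqrt(8.254129 + 0.054207) = 2.882418
dt = 2.882418 - 2.873 = 0.009418

0.009418


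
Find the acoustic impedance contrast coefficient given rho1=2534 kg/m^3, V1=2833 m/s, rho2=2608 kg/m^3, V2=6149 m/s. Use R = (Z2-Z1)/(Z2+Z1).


Z1 = 2534 * 2833 = 7178822
Z2 = 2608 * 6149 = 16036592
R = (16036592 - 7178822) / (16036592 + 7178822) = 8857770 / 23215414 = 0.3815

0.3815


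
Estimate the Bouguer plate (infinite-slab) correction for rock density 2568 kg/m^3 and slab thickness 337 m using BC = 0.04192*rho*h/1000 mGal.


BC = 0.04192 * rho * h / 1000
= 0.04192 * 2568 * 337 / 1000
= 36.2782 mGal

36.2782


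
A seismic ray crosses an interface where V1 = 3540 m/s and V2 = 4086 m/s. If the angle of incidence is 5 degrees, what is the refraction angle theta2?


sin(theta1) = sin(5 deg) = 0.087156
sin(theta2) = V2/V1 * sin(theta1) = 4086/3540 * 0.087156 = 0.100598
theta2 = arcsin(0.100598) = 5.7736 degrees

5.7736


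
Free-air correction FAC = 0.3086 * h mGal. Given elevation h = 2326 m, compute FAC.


FAC = 0.3086 * h
= 0.3086 * 2326
= 717.8036 mGal

717.8036


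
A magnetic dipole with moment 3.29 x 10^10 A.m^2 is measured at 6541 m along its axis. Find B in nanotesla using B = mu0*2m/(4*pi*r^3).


m = 3.29 x 10^10 = 32900000000 A.m^2
2m = 65800000000 A.m^2
r^3 = 6541^3 = 279854598421
B = (4pi*10^-7) * 65800000000 / (4*pi * 279854598421) * 1e9
= 82686.718642 / 3516756601890.94 * 1e9
= 23.5122 nT

23.5122


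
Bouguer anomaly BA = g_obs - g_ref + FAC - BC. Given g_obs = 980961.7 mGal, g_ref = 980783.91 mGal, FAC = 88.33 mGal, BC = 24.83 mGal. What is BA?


BA = g_obs - g_ref + FAC - BC
= 980961.7 - 980783.91 + 88.33 - 24.83
= 241.29 mGal

241.29


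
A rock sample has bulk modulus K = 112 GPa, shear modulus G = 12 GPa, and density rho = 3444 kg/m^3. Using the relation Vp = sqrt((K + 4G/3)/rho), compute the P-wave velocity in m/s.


First compute the effective modulus:
K + 4G/3 = 112e9 + 4*12e9/3 = 128000000000.0 Pa
Then divide by density:
128000000000.0 / 3444 = 37166085.9466 Pa/(kg/m^3)
Take the square root:
Vp = sqrt(37166085.9466) = 6096.4 m/s

6096.4


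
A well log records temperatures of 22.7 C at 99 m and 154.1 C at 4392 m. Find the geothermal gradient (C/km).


dT = 154.1 - 22.7 = 131.4 C
dz = 4392 - 99 = 4293 m
gradient = dT/dz * 1000 = 131.4/4293 * 1000 = 30.608 C/km

30.608


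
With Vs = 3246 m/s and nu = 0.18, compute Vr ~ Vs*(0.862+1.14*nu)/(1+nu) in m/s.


Numerator factor = 0.862 + 1.14*0.18 = 1.0672
Denominator = 1 + 0.18 = 1.18
Vr = 3246 * 1.0672 / 1.18 = 2935.7 m/s

2935.7


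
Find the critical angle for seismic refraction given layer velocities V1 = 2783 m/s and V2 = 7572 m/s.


V1/V2 = 2783/7572 = 0.367538
theta_c = arcsin(0.367538) = 21.5639 degrees

21.5639


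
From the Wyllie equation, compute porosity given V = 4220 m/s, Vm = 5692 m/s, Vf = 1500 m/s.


1/V - 1/Vm = 1/4220 - 1/5692 = 6.128e-05
1/Vf - 1/Vm = 1/1500 - 1/5692 = 0.00049098
phi = 6.128e-05 / 0.00049098 = 0.1248

0.1248


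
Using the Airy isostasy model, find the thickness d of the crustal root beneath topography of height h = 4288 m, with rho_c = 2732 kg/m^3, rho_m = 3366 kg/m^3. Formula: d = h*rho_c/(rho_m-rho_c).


rho_m - rho_c = 3366 - 2732 = 634
d = 4288 * 2732 / 634
= 11714816 / 634
= 18477.63 m

18477.63


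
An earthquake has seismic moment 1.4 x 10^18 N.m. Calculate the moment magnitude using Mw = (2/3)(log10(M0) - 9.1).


log10(M0) = log10(1.4 x 10^18) = 18.1461
Mw = 2/3 * (18.1461 - 9.1)
= 2/3 * 9.0461
= 6.03

6.03


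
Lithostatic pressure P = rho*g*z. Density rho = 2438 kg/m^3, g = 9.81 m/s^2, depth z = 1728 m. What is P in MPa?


P = rho * g * z / 1e6
= 2438 * 9.81 * 1728 / 1e6
= 41328195.84 / 1e6
= 41.3282 MPa

41.3282


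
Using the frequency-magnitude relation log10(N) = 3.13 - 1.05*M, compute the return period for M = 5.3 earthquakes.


log10(N) = 3.13 - 1.05*5.3 = -2.435
N = 10^-2.435 = 0.003673
T = 1/N = 1/0.003673 = 272.2701 years

272.2701


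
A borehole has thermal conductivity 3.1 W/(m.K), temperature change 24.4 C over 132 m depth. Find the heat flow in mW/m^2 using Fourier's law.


q = k * dT / dz * 1000
= 3.1 * 24.4 / 132 * 1000
= 0.57303 * 1000
= 573.0303 mW/m^2

573.0303


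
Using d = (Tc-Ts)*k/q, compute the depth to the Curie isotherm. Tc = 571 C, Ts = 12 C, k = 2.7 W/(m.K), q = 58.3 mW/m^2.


T_Curie - T_surf = 571 - 12 = 559 C
Convert q to W/m^2: 58.3 mW/m^2 = 0.0583 W/m^2
d = 559 * 2.7 / 0.0583 = 25888.51 m

25888.51


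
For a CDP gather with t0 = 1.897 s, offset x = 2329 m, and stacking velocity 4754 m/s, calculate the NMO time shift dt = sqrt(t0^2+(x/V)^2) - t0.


x/Vnmo = 2329/4754 = 0.489903
(x/Vnmo)^2 = 0.240005
t0^2 = 3.598609
sqrt(3.598609 + 0.240005) = 1.959238
dt = 1.959238 - 1.897 = 0.062238

0.062238


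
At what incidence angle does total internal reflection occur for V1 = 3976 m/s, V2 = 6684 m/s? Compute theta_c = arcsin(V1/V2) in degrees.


V1/V2 = 3976/6684 = 0.594853
theta_c = arcsin(0.594853) = 36.5022 degrees

36.5022


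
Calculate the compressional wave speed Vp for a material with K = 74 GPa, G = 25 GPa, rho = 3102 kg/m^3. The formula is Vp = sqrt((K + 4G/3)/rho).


First compute the effective modulus:
K + 4G/3 = 74e9 + 4*25e9/3 = 107333333333.33 Pa
Then divide by density:
107333333333.33 / 3102 = 34601332.4737 Pa/(kg/m^3)
Take the square root:
Vp = sqrt(34601332.4737) = 5882.29 m/s

5882.29


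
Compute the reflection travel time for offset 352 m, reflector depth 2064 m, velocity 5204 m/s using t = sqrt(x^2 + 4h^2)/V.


x^2 + 4h^2 = 352^2 + 4*2064^2 = 123904 + 17040384 = 17164288
sqrt(17164288) = 4142.9806
t = 4142.9806 / 5204 = 0.7961 s

0.7961


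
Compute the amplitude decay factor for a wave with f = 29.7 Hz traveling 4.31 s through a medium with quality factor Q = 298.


pi*f*t/Q = pi*29.7*4.31/298 = 1.349483
A/A0 = exp(-1.349483) = 0.259374

0.259374


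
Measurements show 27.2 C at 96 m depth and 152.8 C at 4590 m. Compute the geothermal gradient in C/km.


dT = 152.8 - 27.2 = 125.6 C
dz = 4590 - 96 = 4494 m
gradient = dT/dz * 1000 = 125.6/4494 * 1000 = 27.9484 C/km

27.9484


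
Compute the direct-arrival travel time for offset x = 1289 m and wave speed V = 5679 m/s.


t = x / V
= 1289 / 5679
= 0.227 s

0.227


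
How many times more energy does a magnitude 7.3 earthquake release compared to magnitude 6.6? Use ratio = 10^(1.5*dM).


M2 - M1 = 7.3 - 6.6 = 0.7
1.5 * 0.7 = 1.05
ratio = 10^1.05 = 11.22

11.22


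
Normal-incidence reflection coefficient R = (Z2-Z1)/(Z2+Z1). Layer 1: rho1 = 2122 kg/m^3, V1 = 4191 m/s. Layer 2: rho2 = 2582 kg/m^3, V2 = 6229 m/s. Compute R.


Z1 = 2122 * 4191 = 8893302
Z2 = 2582 * 6229 = 16083278
R = (16083278 - 8893302) / (16083278 + 8893302) = 7189976 / 24976580 = 0.2879

0.2879


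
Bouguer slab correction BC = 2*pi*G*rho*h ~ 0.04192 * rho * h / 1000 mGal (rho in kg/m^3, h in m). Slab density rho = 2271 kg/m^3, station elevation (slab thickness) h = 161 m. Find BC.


BC = 0.04192 * rho * h / 1000
= 0.04192 * 2271 * 161 / 1000
= 15.3273 mGal

15.3273


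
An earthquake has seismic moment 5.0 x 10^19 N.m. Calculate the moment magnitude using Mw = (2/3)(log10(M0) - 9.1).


log10(M0) = log10(5.0 x 10^19) = 19.699
Mw = 2/3 * (19.699 - 9.1)
= 2/3 * 10.599
= 7.07

7.07


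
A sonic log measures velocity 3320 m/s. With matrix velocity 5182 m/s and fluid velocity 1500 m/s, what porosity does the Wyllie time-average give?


1/V - 1/Vm = 1/3320 - 1/5182 = 0.00010823
1/Vf - 1/Vm = 1/1500 - 1/5182 = 0.00047369
phi = 0.00010823 / 0.00047369 = 0.2285

0.2285


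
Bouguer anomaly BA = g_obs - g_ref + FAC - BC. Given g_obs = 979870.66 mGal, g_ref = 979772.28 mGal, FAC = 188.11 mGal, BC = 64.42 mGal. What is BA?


BA = g_obs - g_ref + FAC - BC
= 979870.66 - 979772.28 + 188.11 - 64.42
= 222.07 mGal

222.07


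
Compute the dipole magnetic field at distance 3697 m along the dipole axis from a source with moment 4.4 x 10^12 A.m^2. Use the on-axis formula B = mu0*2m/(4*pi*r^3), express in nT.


m = 4.4 x 10^12 = 4400000000000 A.m^2
2m = 8800000000000 A.m^2
r^3 = 3697^3 = 50529889873
B = (4pi*10^-7) * 8800000000000 / (4*pi * 50529889873) * 1e9
= 11058406.140636 / 634977323246.87 * 1e9
= 17415.4347 nT

17415.4347


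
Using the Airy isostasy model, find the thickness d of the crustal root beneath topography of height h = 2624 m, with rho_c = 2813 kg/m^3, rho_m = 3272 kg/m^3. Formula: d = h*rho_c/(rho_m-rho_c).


rho_m - rho_c = 3272 - 2813 = 459
d = 2624 * 2813 / 459
= 7381312 / 459
= 16081.29 m

16081.29


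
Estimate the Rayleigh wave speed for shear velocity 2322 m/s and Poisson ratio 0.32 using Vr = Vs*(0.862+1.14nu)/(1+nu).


Numerator factor = 0.862 + 1.14*0.32 = 1.2268
Denominator = 1 + 0.32 = 1.32
Vr = 2322 * 1.2268 / 1.32 = 2158.05 m/s

2158.05


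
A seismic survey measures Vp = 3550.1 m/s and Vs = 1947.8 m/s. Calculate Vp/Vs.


Vp/Vs = 3550.1 / 1947.8
= 1.8226

1.8226


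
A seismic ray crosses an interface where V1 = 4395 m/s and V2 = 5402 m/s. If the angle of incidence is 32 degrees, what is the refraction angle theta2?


sin(theta1) = sin(32 deg) = 0.529919
sin(theta2) = V2/V1 * sin(theta1) = 5402/4395 * 0.529919 = 0.651336
theta2 = arcsin(0.651336) = 40.6424 degrees

40.6424


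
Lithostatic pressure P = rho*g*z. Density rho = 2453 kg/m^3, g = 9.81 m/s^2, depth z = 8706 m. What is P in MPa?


P = rho * g * z / 1e6
= 2453 * 9.81 * 8706 / 1e6
= 209500574.58 / 1e6
= 209.5006 MPa

209.5006


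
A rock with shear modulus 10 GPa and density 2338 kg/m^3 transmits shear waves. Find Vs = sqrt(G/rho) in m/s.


Convert G to Pa: G = 10e9 Pa
Compute G/rho = 10e9 / 2338 = 4277159.9658
Vs = sqrt(4277159.9658) = 2068.13 m/s

2068.13


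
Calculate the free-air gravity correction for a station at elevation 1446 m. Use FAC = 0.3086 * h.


FAC = 0.3086 * h
= 0.3086 * 1446
= 446.2356 mGal

446.2356


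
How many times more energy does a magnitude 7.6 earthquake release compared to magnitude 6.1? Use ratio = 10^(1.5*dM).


M2 - M1 = 7.6 - 6.1 = 1.5
1.5 * 1.5 = 2.25
ratio = 10^2.25 = 177.83

177.83


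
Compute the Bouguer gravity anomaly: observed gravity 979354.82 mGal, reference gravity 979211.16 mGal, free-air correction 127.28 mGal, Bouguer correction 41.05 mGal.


BA = g_obs - g_ref + FAC - BC
= 979354.82 - 979211.16 + 127.28 - 41.05
= 229.89 mGal

229.89


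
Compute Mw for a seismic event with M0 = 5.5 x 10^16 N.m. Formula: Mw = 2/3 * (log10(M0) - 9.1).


log10(M0) = log10(5.5 x 10^16) = 16.7404
Mw = 2/3 * (16.7404 - 9.1)
= 2/3 * 7.6404
= 5.09

5.09


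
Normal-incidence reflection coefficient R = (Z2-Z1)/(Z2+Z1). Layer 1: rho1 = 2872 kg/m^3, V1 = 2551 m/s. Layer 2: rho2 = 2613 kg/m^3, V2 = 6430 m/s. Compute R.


Z1 = 2872 * 2551 = 7326472
Z2 = 2613 * 6430 = 16801590
R = (16801590 - 7326472) / (16801590 + 7326472) = 9475118 / 24128062 = 0.3927

0.3927


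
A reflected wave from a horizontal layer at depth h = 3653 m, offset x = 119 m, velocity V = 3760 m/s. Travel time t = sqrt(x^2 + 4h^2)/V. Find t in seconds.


x^2 + 4h^2 = 119^2 + 4*3653^2 = 14161 + 53377636 = 53391797
sqrt(53391797) = 7306.9691
t = 7306.9691 / 3760 = 1.9433 s

1.9433
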